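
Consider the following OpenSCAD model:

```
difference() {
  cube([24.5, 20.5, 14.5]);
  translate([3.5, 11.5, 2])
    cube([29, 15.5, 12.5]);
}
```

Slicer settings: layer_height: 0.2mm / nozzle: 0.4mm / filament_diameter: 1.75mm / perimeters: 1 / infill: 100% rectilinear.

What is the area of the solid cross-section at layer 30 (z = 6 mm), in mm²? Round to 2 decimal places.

313.25 mm²

At z = 6 mm: the 24.5×20.5 cube contributes its full rectangle (area 502.25 mm²); the cube at (3.5, 11.5) (footprint 29×15.5) is included at this height (area 449.50 mm²); After the difference (first − rest): starting from the 24.5×20.5 cube (502.25 mm²), the 29×15.5 cube at (3.5, 11.5) partially overlaps it — only the 189.00 mm² overlap (of its 449.50 mm²) is removed, clipping the outline — area = 313.25 mm². Overall, the cross-section is a single solid region. Net area = 313.25 mm².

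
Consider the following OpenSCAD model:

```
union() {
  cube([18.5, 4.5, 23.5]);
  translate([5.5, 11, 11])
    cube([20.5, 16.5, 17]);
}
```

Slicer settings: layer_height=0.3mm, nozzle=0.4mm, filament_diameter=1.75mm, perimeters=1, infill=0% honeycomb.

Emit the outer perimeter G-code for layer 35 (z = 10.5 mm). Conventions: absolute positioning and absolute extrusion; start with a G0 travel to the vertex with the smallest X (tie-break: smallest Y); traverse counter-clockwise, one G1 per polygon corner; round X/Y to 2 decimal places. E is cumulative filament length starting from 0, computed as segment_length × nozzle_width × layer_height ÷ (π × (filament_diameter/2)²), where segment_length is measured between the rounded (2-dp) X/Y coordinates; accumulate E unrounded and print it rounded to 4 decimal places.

G0 X0.00 Y0.00 Z10.50
G1 X18.50 Y0.00 E0.9230
G1 X18.50 Y4.50 E1.1475
G1 X0.00 Y4.50 E2.0704
G1 X0.00 Y0.00 E2.2949

At z = 10.5 mm: the cube (footprint 18.5×4.5) is included at this height; the cube at (5.5, 11) is absent (z outside [11, 28]); Merging all regions: only the 18.5×4.5 cube is present, so the union is just that shape — 1 connected region. The outline is a single polygon with 4 vertices. Extrusion per mm of travel: 0.4 × 0.3 / (π × 0.875²) = 0.049890. Accumulating E over each segment gives final E = 2.2949.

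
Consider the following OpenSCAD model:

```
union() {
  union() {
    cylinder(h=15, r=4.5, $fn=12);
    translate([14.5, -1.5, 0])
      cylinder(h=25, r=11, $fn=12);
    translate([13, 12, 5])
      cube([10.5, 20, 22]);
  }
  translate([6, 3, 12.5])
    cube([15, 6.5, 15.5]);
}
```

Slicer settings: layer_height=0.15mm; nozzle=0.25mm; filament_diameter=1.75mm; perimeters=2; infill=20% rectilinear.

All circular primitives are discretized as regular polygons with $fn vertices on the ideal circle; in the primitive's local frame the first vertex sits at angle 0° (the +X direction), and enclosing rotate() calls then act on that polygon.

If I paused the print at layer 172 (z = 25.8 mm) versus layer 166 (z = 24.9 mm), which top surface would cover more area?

layer 166 (z = 24.9 mm)

Layer 172 (z = 25.8): the cylinder is not intersected at this z (z outside [0, 15]); the cylinder at (14.5, -1.5) does not reach this height (z outside [0, 25]); the 10.5×20 cube at (13, 12) contributes its full rectangle (area 210.00 mm²); Merging all regions: only the 10.5×20 cube at (13, 12) is present, so the union is just that shape — area = 210.00 mm²; the 15×6.5 cube at (6, 3) contributes its full rectangle (area 97.50 mm²); Combining (union): the 2 present regions are separate (no shared area or edge), so areas and boundary lengths simply add and each stays a separate island — area = 307.50 mm². So its area = 307.50 mm². Layer 166 (z = 24.9): the cylinder is not intersected at this z (z outside [0, 15]); the cylinder at (14.5, -1.5): section is a regular 12-gon, circumradius r=11 (area = (12/2)·11.000²·sin(360°/12) = 363.00 mm²); the cube at (13, 12) is present — its section is the full 10.5×20 rectangle (area 210.00 mm²); Combining (union): the 2 present regions are separate (no shared area or edge), so areas and boundary lengths simply add and each stays a separate island — area = 573.00 mm²; the 15×6.5 cube at (6, 3) contributes its full rectangle (area 97.50 mm²); Merging all regions: the regions partially overlap — summed areas 670.50 mm² minus the doubly-counted overlap 78.50 mm² gives 592.00 mm² — area = 592.00 mm². So its area = 592.00 mm². Layer 166 is larger (592.00 vs 307.50 mm²).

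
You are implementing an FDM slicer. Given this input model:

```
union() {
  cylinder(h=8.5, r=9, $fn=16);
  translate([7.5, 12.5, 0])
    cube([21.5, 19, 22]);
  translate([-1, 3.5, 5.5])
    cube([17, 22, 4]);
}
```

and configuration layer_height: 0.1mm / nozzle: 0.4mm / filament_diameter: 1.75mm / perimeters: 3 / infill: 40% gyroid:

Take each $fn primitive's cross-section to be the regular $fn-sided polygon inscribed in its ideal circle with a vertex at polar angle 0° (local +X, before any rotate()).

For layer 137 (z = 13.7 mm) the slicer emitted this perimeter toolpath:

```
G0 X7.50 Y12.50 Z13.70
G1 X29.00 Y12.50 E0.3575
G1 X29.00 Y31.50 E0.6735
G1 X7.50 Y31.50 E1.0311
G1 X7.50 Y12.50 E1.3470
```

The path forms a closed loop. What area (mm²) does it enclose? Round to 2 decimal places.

Apply the shoelace formula to the sequence of (X, Y) vertices; enclosed area = 408.50 mm².

408.50 mm²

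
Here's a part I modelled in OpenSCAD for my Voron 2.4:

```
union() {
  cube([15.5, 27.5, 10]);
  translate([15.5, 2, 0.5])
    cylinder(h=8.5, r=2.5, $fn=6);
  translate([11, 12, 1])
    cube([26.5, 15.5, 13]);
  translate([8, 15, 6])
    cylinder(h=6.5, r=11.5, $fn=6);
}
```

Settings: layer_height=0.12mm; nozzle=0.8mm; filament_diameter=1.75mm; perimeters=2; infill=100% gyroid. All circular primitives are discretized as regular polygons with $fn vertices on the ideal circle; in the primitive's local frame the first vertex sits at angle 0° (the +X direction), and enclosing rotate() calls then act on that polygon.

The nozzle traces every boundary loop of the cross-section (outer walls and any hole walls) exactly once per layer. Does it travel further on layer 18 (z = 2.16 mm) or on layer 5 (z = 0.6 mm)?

Layer 18 (z = 2.16): the 15.5×27.5 cube contributes its full rectangle (perimeter 86.00 mm); the r=2.5 cylinder at (15.5, 2) contributes a regular 6-gon of circumradius 2.5 (perimeter = 2·6·2.500·sin(180°/6) = 15.00 mm); the 26.5×15.5 cube at (11, 12) contributes its full rectangle (perimeter 84.00 mm); the cylinder at (8, 15) does not reach this height (z outside [6, 12.5]); Taking the union: the regions partially overlap (shared area 77.65 mm²), so the edge portions inside another operand are dropped and the merged outline is re-measured after clipping — boundary = 133.43 mm. So its perimeter = 133.43 mm. Layer 5 (z = 0.6): the cube is present — its section is the full 15.5×27.5 rectangle (perimeter 86.00 mm); the cylinder at (15.5, 2): section is a regular 6-gon, circumradius r=2.5 (perimeter = 2·6·2.500·sin(180°/6) = 15.00 mm); the cube at (11, 12) is not intersected at this z (z outside [1, 14]); the cylinder at (8, 15) does not reach this height (z outside [6, 12.5]); Taking the union: the regions partially overlap (shared area 7.90 mm²), so the edge portions inside another operand are dropped and the merged outline is re-measured after clipping — boundary = 89.43 mm. So its perimeter = 89.43 mm. Layer 18 is larger (133.43 vs 89.43 mm).

layer 18 (z = 2.16 mm)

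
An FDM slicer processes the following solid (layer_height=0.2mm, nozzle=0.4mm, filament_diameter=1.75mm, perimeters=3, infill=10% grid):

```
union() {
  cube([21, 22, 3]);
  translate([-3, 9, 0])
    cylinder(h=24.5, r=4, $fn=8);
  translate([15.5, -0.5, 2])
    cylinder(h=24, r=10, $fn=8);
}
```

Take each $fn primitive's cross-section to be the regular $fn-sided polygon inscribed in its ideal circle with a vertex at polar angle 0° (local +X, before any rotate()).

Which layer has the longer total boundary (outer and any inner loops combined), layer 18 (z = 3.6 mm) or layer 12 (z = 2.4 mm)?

layer 12 (z = 2.4 mm)

Layer 18 (z = 3.6): the cube is not intersected at this z (z outside [0, 3]); the r=4 cylinder at (-3, 9) gives a regular 8-gon of circumradius 4 (constant along its height) (perimeter = 2·8·4.000·sin(180°/8) = 24.49 mm); the r=10 cylinder at (15.5, -0.5) contributes a regular 8-gon of circumradius 10 (perimeter = 2·8·10.000·sin(180°/8) = 61.23 mm); Taking the union: the 2 present regions are separate (no shared area or edge), so areas and boundary lengths simply add and each stays a separate island — boundary = 85.72 mm. So its perimeter = 85.72 mm. Layer 12 (z = 2.4): the cube is present — its section is the full 21×22 rectangle (perimeter 86.00 mm); the cylinder at (-3, 9): section is a regular 8-gon, circumradius r=4 (perimeter = 2·8·4.000·sin(180°/8) = 24.49 mm); the cylinder at (15.5, -0.5): section is a regular 8-gon, circumradius r=10 (perimeter = 2·8·10.000·sin(180°/8) = 61.23 mm); Merging all regions: the regions partially overlap (shared area 114.16 mm²), so the edge portions inside another operand are dropped and the merged outline is re-measured after clipping — boundary = 118.43 mm. So its perimeter = 118.43 mm. Layer 12 is larger (118.43 vs 85.72 mm).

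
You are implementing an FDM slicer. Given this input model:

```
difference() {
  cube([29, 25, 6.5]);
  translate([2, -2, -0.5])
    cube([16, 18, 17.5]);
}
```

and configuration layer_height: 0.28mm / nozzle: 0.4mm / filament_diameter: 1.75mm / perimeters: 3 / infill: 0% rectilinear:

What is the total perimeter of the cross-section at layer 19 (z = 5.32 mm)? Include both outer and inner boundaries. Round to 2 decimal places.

140.00 mm

At z = 5.32 mm: the cube (footprint 29×25) is included at this height (perimeter 108.00 mm); the cube at (2, -2) (footprint 16×18) is included at this height (perimeter 68.00 mm); After the difference (first − rest): starting from the 29×25 cube, the 16×18 cube at (2, -2) partially overlaps it — only the 256.00 mm² overlap (of its 288.00 mm²) is removed, clipping the outline — boundary = 140.00 mm. Overall, the cross-section is a single solid region. Total boundary length (outer) = 140.00 mm.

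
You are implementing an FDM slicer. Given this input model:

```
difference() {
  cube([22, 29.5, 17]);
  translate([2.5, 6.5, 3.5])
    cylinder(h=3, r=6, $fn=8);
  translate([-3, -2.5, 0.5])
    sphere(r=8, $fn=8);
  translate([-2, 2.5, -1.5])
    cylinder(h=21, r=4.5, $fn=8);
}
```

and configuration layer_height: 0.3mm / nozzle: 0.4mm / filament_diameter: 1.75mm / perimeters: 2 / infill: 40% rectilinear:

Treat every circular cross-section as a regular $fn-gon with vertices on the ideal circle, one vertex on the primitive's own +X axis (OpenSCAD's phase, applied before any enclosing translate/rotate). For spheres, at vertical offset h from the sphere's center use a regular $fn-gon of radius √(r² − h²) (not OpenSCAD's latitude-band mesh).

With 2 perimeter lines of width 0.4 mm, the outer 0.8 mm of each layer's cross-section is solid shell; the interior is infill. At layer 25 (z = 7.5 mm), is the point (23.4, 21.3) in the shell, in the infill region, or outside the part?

At z = 7.5 mm: the cube is present — its section is the full 22×29.5 rectangle; the cylinder at (2.5, 6.5) is not intersected at this z (z outside [3.5, 6.5]); the sphere at (-3, -2.5): section is a regular 8-gon, circumradius = √(r²−h²) = √(8²−7²) = 3.873; the cylinder at (-2, 2.5): section is a regular 8-gon, circumradius r=4.5; After the difference (first − rest): starting from the 22×29.5 cube, the r=8 sphere at (-3, -2.5) misses the remaining region (no effect); the r=4.5 cylinder at (-2, 2.5) partially overlaps it — only the 11.10 mm² overlap (of its 57.28 mm²) is removed, clipping the outline — 1 connected region. Overall, the cross-section is a single solid region. The nearest boundary edge runs (22.00, 29.50)→(22.00, 0.00); distance from the point to it = 1.40 mm. The point is not inside any of the regions above, so it lies outside the cross-section (1.40 mm from the nearest boundary).

outside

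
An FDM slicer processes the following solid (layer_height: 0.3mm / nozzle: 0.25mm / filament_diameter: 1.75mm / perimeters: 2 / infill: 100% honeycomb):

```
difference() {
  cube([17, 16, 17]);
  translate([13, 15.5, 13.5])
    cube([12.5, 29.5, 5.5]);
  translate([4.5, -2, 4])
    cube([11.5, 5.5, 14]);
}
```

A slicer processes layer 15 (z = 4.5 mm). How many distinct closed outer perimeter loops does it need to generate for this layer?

At z = 4.5 mm: the 17×16 cube contributes its full rectangle; the cube at (13, 15.5) is not intersected at this z (z outside [13.5, 19]); the cube at (4.5, -2) is present — its section is the full 11.5×5.5 rectangle; Subtracting the remaining from the first: starting from the 17×16 cube, the 11.5×5.5 cube at (4.5, -2) partially overlaps it — only the 40.25 mm² overlap (of its 63.25 mm²) is removed, clipping the outline — 1 connected region. The result has 1 disconnected region.

1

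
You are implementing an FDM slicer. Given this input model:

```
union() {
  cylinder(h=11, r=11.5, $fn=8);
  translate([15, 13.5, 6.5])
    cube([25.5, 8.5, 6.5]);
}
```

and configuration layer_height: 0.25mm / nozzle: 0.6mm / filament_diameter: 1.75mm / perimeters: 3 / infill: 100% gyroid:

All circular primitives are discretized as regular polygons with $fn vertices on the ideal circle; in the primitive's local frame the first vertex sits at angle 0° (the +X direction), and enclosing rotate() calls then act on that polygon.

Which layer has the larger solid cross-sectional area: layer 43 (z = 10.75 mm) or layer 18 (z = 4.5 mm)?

Layer 43 (z = 10.75): the r=11.5 cylinder gives a regular 8-gon of circumradius 11.5 (constant along its height) (area = (8/2)·11.500²·sin(360°/8) = 374.06 mm²); the cube at (15, 13.5) is present — its section is the full 25.5×8.5 rectangle (area 216.75 mm²); Taking the union: the 2 present regions are separate (no shared area or edge), so areas and boundary lengths simply add and each stays a separate island — area = 590.81 mm². So its area = 590.81 mm². Layer 18 (z = 4.5): the cylinder: section is a regular 8-gon, circumradius r=11.5 (area = (8/2)·11.500²·sin(360°/8) = 374.06 mm²); the cube at (15, 13.5) is not intersected at this z (z outside [6.5, 13]); Taking the union: only the r=11.5 cylinder is present, so the union is just that shape — area = 374.06 mm². So its area = 374.06 mm². Layer 43 is larger (590.81 vs 374.06 mm²).

layer 43 (z = 10.75 mm)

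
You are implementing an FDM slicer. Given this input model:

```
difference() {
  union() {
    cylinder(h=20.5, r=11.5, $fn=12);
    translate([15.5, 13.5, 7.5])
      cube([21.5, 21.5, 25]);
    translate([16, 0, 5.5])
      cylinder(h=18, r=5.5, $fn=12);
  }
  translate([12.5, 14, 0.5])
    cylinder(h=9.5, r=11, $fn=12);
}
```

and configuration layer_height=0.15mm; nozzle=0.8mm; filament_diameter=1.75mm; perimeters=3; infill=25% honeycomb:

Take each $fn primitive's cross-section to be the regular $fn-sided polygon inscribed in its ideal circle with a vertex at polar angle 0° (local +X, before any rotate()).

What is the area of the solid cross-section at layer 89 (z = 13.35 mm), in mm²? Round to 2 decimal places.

947.88 mm²

At z = 13.35 mm: the r=11.5 cylinder gives a regular 12-gon of circumradius 11.5 (constant along its height) (area = (12/2)·11.500²·sin(360°/12) = 396.75 mm²); the cube at (15.5, 13.5) (footprint 21.5×21.5) is included at this height (area 462.25 mm²); the cylinder at (16, 0): section is a regular 12-gon, circumradius r=5.5 (area = (12/2)·5.500²·sin(360°/12) = 90.75 mm²); Taking the union: the regions partially overlap — summed areas 949.75 mm² minus the doubly-counted overlap 1.87 mm² gives 947.88 mm² — area = 947.88 mm²; the cylinder at (12.5, 14) is absent (z outside [0.5, 10]); Taking the first minus the rest: none of the subtracted shapes is present at this height, so that combined region is unchanged — area = 947.88 mm². Overall, the cross-section has 2 separate islands. Net area = 947.88 mm².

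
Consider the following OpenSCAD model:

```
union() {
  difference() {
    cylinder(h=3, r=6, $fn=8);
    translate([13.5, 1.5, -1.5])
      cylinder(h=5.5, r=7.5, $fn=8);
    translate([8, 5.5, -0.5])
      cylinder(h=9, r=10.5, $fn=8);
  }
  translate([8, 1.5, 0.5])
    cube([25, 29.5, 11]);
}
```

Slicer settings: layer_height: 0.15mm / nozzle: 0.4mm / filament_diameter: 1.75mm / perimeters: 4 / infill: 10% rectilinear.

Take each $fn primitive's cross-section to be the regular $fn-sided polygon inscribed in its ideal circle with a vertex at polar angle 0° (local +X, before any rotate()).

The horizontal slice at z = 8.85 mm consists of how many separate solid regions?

At z = 8.85 mm: the cylinder is absent (z outside [0, 3]); the cylinder at (13.5, 1.5) is not intersected at this z (z outside [-1.5, 4]); the cylinder at (8, 5.5) does not reach this height (z outside [-0.5, 8.5]); Subtracting the remaining from the first: the first operand is absent here, so nothing remains; the cube at (8, 1.5) is present — its section is the full 25×29.5 rectangle; Combining (union): only the 25×29.5 cube at (8, 1.5) is present, so the union is just that shape — 1 connected region. The result has 1 disconnected region.

1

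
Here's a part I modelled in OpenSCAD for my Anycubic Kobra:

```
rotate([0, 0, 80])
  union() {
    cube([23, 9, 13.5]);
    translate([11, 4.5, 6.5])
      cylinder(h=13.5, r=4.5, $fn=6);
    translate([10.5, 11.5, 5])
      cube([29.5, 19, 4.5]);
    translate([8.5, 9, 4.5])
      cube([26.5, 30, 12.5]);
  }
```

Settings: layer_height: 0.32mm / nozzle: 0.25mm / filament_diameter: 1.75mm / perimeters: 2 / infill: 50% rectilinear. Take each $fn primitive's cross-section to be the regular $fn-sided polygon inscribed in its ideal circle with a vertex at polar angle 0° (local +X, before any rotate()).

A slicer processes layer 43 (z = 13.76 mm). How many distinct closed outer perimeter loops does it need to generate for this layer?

2

At z = 13.76 mm: the cube is not intersected at this z (z outside [0, 13.5]); the r=4.5 cylinder at (11, 4.5) gives a regular 6-gon of circumradius 4.5 (constant along its height); the cube at (10.5, 11.5) is absent (z outside [5, 9.5]); the cube at (8.5, 9) (footprint 26.5×30) is included at this height; Merging all regions: the 2 present regions are separate (no shared area or edge), so areas and boundary lengths simply add and each stays a separate island — 2 connected regions; (rotated 80° about Z; rotation is an isometry so areas/perimeters/island counts are preserved). The result has 2 disconnected regions.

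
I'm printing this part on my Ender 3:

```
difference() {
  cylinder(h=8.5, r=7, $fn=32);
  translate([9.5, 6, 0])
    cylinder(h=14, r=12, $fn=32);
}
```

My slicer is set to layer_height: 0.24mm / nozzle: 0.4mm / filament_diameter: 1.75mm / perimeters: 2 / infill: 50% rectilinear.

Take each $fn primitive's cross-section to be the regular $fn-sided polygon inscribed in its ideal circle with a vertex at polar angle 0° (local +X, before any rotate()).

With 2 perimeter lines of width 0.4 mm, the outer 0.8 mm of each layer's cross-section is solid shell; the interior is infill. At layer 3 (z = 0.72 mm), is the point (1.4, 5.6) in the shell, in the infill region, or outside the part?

At z = 0.72 mm: the r=7 cylinder contributes a regular 32-gon of circumradius 7; the r=12 cylinder at (9.5, 6) contributes a regular 32-gon of circumradius 12; Taking the first minus the rest: starting from the r=7 cylinder, the r=12 cylinder at (9.5, 6) partially overlaps it — only the 76.73 mm² overlap (of its 449.49 mm²) is removed, clipping the outline — 1 connected region. Overall, the cross-section is a single solid region. The nearest boundary edge runs (-2.50, 6.00)→(-2.27, 3.66); distance from the point to it = 3.84 mm. The point is not inside any of the regions above, so it lies outside the cross-section (3.84 mm from the nearest boundary).

outside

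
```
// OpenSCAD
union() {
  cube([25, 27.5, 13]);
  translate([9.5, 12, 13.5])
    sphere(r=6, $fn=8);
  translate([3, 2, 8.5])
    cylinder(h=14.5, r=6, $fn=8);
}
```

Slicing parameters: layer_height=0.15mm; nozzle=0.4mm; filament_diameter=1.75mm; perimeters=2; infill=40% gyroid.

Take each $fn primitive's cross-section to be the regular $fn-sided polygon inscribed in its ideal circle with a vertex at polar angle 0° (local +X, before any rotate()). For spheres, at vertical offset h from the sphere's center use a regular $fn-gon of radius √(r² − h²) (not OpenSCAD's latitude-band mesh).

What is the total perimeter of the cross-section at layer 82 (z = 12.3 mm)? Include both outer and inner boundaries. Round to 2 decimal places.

At z = 12.3 mm: the cube is present — its section is the full 25×27.5 rectangle (perimeter 105.00 mm); the sphere at (9.5, 12): section is a regular 8-gon, circumradius = √(r²−h²) = √(6²−1.2²) = 5.879 (perimeter = 2·8·5.879·sin(180°/8) = 36.00 mm); the r=6 cylinder at (3, 2) contributes a regular 8-gon of circumradius 6 (perimeter = 2·8·6.000·sin(180°/8) = 36.74 mm); Merging all regions: the regions partially overlap (shared area 156.51 mm²), so the edge portions inside another operand are dropped and the merged outline is re-measured after clipping — boundary = 112.21 mm. Overall, the cross-section is a single solid region. Total boundary length (outer) = 112.21 mm.

112.21 mm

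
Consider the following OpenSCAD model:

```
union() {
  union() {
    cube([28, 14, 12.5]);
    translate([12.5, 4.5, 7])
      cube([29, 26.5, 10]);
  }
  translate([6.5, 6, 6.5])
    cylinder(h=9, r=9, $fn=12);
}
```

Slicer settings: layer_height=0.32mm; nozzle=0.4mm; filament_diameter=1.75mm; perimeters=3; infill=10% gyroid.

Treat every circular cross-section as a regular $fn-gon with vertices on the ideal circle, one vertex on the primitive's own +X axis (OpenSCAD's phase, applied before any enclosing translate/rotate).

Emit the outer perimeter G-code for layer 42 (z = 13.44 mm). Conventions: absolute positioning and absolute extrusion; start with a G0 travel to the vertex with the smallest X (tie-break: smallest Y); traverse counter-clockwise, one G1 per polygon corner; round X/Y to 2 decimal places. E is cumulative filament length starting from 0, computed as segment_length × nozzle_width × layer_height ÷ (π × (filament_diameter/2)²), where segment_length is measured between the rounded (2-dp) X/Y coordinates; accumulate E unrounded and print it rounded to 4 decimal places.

G0 X-2.50 Y6.00 Z13.44
G1 X-1.29 Y1.50 E0.2480
G1 X2.00 Y-1.79 E0.4956
G1 X6.50 Y-3.00 E0.7436
G1 X11.00 Y-1.79 E0.9915
G1 X14.29 Y1.50 E1.2391
G1 X15.10 Y4.50 E1.4045
G1 X41.50 Y4.50 E2.8094
G1 X41.50 Y31.00 E4.2196
G1 X12.50 Y31.00 E5.7629
G1 X12.50 Y12.29 E6.7586
G1 X11.00 Y13.79 E6.8715
G1 X6.50 Y15.00 E7.1195
G1 X2.00 Y13.79 E7.3674
G1 X-1.29 Y10.50 E7.6150
G1 X-2.50 Y6.00 E7.8630

At z = 13.44 mm: the cube is absent (z outside [0, 12.5]); the cube at (12.5, 4.5) (footprint 29×26.5) is included at this height; Combining (union): only the 29×26.5 cube at (12.5, 4.5) is present, so the union is just that shape — 1 connected region; the r=9 cylinder at (6.5, 6) gives a regular 12-gon of circumradius 9 (constant along its height); Taking the union: the regions partially overlap (shared area 16.60 mm²), so overlapping operands fuse into one piece — 1 connected region. The outline is a single polygon with 15 vertices. Extrusion per mm of travel: 0.4 × 0.32 / (π × 0.875²) = 0.053216. Accumulating E over each segment gives final E = 7.8630.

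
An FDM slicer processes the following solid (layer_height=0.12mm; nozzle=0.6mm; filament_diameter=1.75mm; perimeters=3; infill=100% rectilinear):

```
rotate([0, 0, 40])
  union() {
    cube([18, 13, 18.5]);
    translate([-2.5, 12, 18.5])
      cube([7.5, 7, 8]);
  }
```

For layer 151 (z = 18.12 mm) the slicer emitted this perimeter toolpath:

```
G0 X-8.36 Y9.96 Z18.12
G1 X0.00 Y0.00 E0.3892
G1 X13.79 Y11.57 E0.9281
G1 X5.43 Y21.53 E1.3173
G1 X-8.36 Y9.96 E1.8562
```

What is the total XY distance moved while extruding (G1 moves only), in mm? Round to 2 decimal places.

Sum the Euclidean lengths of each G1 segment: total = 62.01 mm.

62.01 mm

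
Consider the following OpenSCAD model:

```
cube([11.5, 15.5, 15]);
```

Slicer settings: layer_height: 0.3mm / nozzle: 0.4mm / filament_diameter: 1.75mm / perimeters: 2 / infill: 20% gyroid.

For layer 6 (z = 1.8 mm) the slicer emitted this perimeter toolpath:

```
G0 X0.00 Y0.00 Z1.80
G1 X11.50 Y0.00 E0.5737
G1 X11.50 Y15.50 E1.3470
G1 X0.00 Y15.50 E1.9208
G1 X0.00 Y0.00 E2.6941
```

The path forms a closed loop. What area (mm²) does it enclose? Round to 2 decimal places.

178.25 mm²

Apply the shoelace formula to the sequence of (X, Y) vertices; enclosed area = 178.25 mm².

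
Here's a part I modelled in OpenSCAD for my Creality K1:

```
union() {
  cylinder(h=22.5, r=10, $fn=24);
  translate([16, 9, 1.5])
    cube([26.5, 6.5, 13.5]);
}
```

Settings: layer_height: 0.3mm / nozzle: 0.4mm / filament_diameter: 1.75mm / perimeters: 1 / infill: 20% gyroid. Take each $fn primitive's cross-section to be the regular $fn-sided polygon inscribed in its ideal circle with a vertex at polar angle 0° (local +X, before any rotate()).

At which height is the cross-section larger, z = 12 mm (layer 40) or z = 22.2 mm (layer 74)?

layer 40 (z = 12 mm)

Layer 40 (z = 12): the cylinder: section is a regular 24-gon, circumradius r=10 (area = (24/2)·10.000²·sin(360°/24) = 310.58 mm²); the cube at (16, 9) is present — its section is the full 26.5×6.5 rectangle (area 172.25 mm²); Taking the union: the 2 present regions are separate (no shared area or edge), so areas and boundary lengths simply add and each stays a separate island — area = 482.83 mm². So its area = 482.83 mm². Layer 74 (z = 22.2): the r=10 cylinder contributes a regular 24-gon of circumradius 10 (area = (24/2)·10.000²·sin(360°/24) = 310.58 mm²); the cube at (16, 9) is absent (z outside [1.5, 15]); Combining (union): only the r=10 cylinder is present, so the union is just that shape — area = 310.58 mm². So its area = 310.58 mm². Layer 40 is larger (482.83 vs 310.58 mm²).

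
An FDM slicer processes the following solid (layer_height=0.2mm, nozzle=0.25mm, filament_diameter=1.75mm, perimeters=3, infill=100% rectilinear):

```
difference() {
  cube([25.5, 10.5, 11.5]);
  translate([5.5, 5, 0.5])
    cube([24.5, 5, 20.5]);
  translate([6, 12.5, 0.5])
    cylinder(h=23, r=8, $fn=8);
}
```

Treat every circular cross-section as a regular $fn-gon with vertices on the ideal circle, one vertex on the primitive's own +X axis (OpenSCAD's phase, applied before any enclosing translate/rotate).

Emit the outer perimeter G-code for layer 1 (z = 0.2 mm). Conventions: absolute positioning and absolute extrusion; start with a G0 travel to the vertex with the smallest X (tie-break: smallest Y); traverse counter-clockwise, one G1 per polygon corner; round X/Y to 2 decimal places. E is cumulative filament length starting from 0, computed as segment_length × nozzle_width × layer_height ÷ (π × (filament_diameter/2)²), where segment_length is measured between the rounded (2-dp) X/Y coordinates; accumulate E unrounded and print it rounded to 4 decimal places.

G0 X0.00 Y0.00 Z0.20
G1 X25.50 Y0.00 E0.5301
G1 X25.50 Y10.50 E0.7484
G1 X0.00 Y10.50 E1.2784
G1 X0.00 Y0.00 E1.4967

At z = 0.2 mm: the 25.5×10.5 cube contributes its full rectangle; the cube at (5.5, 5) is absent (z outside [0.5, 21]); the cylinder at (6, 12.5) is absent (z outside [0.5, 23.5]); After the difference (first − rest): none of the subtracted shapes is present at this height, so the 25.5×10.5 cube is unchanged — 1 connected region. The outline is a single polygon with 4 vertices. Extrusion per mm of travel: 0.25 × 0.2 / (π × 0.875²) = 0.020788. Accumulating E over each segment gives final E = 1.4967.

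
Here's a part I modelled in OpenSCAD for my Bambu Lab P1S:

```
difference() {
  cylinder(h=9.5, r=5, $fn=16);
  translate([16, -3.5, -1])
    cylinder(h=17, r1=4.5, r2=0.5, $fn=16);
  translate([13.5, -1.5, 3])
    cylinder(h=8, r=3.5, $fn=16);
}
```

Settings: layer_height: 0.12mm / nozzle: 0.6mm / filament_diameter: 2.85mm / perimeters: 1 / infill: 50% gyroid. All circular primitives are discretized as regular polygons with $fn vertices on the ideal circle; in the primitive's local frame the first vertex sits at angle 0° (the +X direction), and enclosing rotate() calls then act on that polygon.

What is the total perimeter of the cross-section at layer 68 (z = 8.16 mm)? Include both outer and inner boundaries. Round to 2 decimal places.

At z = 8.16 mm: the r=5 cylinder gives a regular 16-gon of circumradius 5 (constant along its height) (perimeter = 2·16·5.000·sin(180°/16) = 31.21 mm); the cone at (16, -3.5): at t=0.539 of its height the radius interpolates to r₁+(r₂−r₁)t = 2.345, giving a regular 16-gon of that circumradius (perimeter = 2·16·2.345·sin(180°/16) = 14.64 mm); the r=3.5 cylinder at (13.5, -1.5) contributes a regular 16-gon of circumradius 3.5 (perimeter = 2·16·3.500·sin(180°/16) = 21.85 mm); Subtracting the remaining from the first: starting from the r=5 cylinder, the cone at (16, -3.5) misses the remaining region (no effect); the r=3.5 cylinder at (13.5, -1.5) misses the remaining region (no effect) — boundary = 31.21 mm. Overall, the cross-section is a single solid region. Total boundary length (outer) = 31.21 mm.

31.21 mm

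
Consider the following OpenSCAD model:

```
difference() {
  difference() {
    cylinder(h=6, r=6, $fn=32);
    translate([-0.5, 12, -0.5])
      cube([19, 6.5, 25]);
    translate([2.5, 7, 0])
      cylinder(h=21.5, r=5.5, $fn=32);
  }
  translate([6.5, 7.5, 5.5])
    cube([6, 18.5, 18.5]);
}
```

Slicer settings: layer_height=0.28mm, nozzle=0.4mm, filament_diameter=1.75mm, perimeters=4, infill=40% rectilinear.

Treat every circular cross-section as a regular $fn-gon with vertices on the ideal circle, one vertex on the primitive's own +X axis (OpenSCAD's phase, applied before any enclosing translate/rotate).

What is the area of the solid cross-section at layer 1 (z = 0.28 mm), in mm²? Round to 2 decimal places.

87.99 mm²

At z = 0.28 mm: the cylinder: section is a regular 32-gon, circumradius r=6 (area = (32/2)·6.000²·sin(360°/32) = 112.37 mm²); the cube at (-0.5, 12) is present — its section is the full 19×6.5 rectangle (area 123.50 mm²); the r=5.5 cylinder at (2.5, 7) contributes a regular 32-gon of circumradius 5.5 (area = (32/2)·5.500²·sin(360°/32) = 94.42 mm²); After the difference (first − rest): starting from the r=6 cylinder (112.37 mm²), the 19×6.5 cube at (-0.5, 12) misses the remaining region (no effect); the r=5.5 cylinder at (2.5, 7) partially overlaps it — only the 24.38 mm² overlap (of its 94.42 mm²) is removed, clipping the outline — area = 87.99 mm²; the cube at (6.5, 7.5) does not reach this height (z outside [5.5, 24]); After the difference (first − rest): none of the subtracted shapes is present at this height, so the result so far is unchanged — area = 87.99 mm². Overall, the cross-section is a single solid region. Net area = 87.99 mm².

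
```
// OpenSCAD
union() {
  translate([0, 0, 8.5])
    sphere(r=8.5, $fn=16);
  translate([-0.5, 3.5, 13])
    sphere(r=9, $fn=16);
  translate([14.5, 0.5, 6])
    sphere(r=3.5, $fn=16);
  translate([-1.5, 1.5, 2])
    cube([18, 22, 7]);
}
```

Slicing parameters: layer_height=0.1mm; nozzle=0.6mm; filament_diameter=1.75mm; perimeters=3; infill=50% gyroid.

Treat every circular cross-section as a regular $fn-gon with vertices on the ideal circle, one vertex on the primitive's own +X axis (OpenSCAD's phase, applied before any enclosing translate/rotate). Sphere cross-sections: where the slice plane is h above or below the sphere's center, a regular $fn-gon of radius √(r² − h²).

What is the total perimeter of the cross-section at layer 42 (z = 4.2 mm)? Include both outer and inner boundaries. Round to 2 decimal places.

At z = 4.2 mm: the r=8.5 sphere slices to a regular 16-gon of circumradius 7.332 (√(r²−h²) with h=4.3 from center) (perimeter = 2·16·7.332·sin(180°/16) = 45.77 mm); the r=9 sphere at (-0.5, 3.5) slices to a regular 16-gon of circumradius 1.887 (√(r²−h²) with h=8.8 from center) (perimeter = 2·16·1.887·sin(180°/16) = 11.78 mm); the r=3.5 sphere at (14.5, 0.5) contributes a regular 16-gon of circumradius √(3.5²−1.8²) = 3.002 (perimeter = 2·16·3.002·sin(180°/16) = 18.74 mm); the cube at (-1.5, 1.5) (footprint 18×22) is included at this height (perimeter 80.00 mm); Merging all regions: the regions partially overlap (shared area 57.22 mm²), so the edge portions inside another operand are dropped and the merged outline is re-measured after clipping — boundary = 107.13 mm. Overall, the cross-section is a single solid region. Total boundary length (outer) = 107.13 mm.

107.13 mm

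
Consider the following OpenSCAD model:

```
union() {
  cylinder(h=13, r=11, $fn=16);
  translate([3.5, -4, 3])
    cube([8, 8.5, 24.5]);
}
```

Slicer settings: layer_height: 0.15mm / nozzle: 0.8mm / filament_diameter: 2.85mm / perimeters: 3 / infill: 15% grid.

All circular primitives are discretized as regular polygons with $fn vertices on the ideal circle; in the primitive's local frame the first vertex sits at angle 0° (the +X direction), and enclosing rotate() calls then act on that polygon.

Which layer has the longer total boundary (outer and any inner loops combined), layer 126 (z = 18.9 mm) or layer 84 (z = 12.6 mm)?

Layer 126 (z = 18.9): the cylinder is not intersected at this z (z outside [0, 13]); the cube at (3.5, -4) is present — its section is the full 8×8.5 rectangle (perimeter 33.00 mm); Taking the union: only the 8×8.5 cube at (3.5, -4) is present, so the union is just that shape — boundary = 33.00 mm. So its perimeter = 33.00 mm. Layer 84 (z = 12.6): the cylinder: section is a regular 16-gon, circumradius r=11 (perimeter = 2·16·11.000·sin(180°/16) = 68.67 mm); the cube at (3.5, -4) is present — its section is the full 8×8.5 rectangle (perimeter 33.00 mm); Merging all regions: the regions partially overlap (shared area 60.12 mm²), so the edge portions inside another operand are dropped and the merged outline is re-measured after clipping — boundary = 71.28 mm. So its perimeter = 71.28 mm. Layer 84 is larger (71.28 vs 33.00 mm).

layer 84 (z = 12.6 mm)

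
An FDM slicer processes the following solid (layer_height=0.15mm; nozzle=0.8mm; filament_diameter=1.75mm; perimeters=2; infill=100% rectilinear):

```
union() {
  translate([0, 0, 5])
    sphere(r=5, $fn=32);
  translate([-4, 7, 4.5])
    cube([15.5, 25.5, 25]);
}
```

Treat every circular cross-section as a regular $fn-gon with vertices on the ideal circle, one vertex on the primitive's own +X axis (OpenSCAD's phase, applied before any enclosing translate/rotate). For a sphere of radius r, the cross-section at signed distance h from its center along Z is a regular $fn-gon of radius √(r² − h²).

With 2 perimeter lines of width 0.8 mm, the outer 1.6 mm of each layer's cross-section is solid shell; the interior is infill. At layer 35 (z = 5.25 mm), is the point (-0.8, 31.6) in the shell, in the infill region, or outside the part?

At z = 5.25 mm: the r=5 sphere slices to a regular 32-gon of circumradius 4.994 (√(r²−h²) with h=0.25 from center); the 15.5×25.5 cube at (-4, 7) contributes its full rectangle; Merging all regions: the 2 present regions are separate (no shared area or edge), so areas and boundary lengths simply add and each stays a separate island — 2 connected regions. Overall, the cross-section has 2 separate islands. The nearest boundary edge runs (-4.00, 32.50)→(11.50, 32.50); distance from the point to it = 0.90 mm. (Shell/infill is judged within the island containing the point — the largest one.) The point is inside the cross-section, 0.90 mm from the nearest boundary — within the 1.6 mm shell band (2 × 0.8).

shell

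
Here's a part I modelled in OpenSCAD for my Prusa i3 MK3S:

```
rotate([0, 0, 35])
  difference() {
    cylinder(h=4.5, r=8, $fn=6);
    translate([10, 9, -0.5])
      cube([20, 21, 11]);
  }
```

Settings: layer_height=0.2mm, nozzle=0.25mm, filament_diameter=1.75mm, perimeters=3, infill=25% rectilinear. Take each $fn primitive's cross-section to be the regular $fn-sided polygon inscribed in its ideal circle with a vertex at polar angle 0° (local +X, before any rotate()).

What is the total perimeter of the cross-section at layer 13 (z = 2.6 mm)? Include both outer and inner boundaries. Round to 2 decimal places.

48.00 mm

At z = 2.6 mm: the r=8 cylinder contributes a regular 6-gon of circumradius 8 (perimeter = 2·6·8.000·sin(180°/6) = 48.00 mm); the cube at (10, 9) (footprint 20×21) is included at this height (perimeter 82.00 mm); Taking the first minus the rest: starting from the r=8 cylinder, the 20×21 cube at (10, 9) misses the remaining region (no effect) — boundary = 48.00 mm; (whole slice rotated 35° about Z — lengths, areas and connectivity unchanged). Overall, the cross-section is a single solid region. Total boundary length (outer) = 48.00 mm.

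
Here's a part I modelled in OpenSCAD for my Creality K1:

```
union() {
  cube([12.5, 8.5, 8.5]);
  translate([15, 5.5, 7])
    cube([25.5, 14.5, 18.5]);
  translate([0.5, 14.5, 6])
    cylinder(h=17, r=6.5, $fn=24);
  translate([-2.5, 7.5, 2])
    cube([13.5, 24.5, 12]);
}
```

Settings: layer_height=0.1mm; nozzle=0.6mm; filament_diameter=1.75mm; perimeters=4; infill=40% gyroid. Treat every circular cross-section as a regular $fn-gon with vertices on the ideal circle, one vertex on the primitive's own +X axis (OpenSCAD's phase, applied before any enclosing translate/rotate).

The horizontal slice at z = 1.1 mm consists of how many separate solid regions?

1

At z = 1.1 mm: the 12.5×8.5 cube contributes its full rectangle; the cube at (15, 5.5) is not intersected at this z (z outside [7, 25.5]); the cylinder at (0.5, 14.5) is not intersected at this z (z outside [6, 23]); the cube at (-2.5, 7.5) does not reach this height (z outside [2, 14]); Taking the union: only the 12.5×8.5 cube is present, so the union is just that shape — 1 connected region. The result has 1 disconnected region.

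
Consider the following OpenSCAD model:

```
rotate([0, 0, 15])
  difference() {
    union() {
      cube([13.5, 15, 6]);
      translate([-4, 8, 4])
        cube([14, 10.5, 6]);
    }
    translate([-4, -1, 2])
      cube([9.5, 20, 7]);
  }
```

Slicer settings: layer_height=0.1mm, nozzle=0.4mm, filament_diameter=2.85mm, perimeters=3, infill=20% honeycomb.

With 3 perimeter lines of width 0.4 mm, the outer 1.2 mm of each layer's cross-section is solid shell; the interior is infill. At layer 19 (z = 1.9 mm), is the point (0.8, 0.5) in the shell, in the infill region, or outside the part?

shell

At z = 1.9 mm: the 13.5×15 cube contributes its full rectangle; the cube at (-4, 8) does not reach this height (z outside [4, 10]); Merging all regions: only the 13.5×15 cube is present, so the union is just that shape — 1 connected region; the cube at (-4, -1) is absent (z outside [2, 9]); After the difference (first − rest): none of the subtracted shapes is present at this height, so that combined region is unchanged — 1 connected region; (whole slice rotated 15° about Z — lengths, areas and connectivity unchanged). Overall, the cross-section is a single solid region. Undo the 15° rotation: the query point maps to (0.902, 0.276) in the un-rotated model frame. The nearest boundary edge runs (0.00, 0.00)→(13.50, 0.00); distance from the point to it = 0.28 mm. The point is inside the cross-section, 0.28 mm from the nearest boundary — within the 1.2 mm shell band (3 × 0.4).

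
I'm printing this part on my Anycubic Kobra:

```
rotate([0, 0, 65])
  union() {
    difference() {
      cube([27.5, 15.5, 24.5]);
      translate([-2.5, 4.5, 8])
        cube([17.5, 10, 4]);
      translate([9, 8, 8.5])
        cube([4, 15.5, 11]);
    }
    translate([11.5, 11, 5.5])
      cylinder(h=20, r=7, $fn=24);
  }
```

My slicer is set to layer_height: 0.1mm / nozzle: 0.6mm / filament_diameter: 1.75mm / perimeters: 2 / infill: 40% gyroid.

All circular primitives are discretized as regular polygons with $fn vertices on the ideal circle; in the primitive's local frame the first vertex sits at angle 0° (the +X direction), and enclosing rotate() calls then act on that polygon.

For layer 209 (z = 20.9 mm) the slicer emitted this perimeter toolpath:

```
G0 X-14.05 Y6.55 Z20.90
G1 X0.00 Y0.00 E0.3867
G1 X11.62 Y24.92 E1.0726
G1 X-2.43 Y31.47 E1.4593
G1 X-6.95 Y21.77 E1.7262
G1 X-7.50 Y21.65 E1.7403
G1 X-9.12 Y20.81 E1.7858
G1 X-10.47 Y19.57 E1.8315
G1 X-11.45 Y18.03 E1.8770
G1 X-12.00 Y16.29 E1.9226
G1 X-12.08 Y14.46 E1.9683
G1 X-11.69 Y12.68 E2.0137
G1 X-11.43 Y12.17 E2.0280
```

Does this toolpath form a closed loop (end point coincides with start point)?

Start point (G0): (-14.05, 6.55). End point (last G1): the path does not return to the start — open.

no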